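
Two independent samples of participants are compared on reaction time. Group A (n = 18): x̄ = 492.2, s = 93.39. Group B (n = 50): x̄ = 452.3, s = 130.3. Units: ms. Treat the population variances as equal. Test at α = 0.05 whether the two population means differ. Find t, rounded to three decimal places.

1.191

Let group 1 = group A, group 2 = group B. H0: μ_1 = μ_2; H1: μ_1 ≠ μ_2 (two-sample pooled-variance t-test, two-sided).
s_p² = [(18−1)·93.39² + (50−1)·130.3²]/(18+50−2) = 14851.4
t = (492.2 − 452.3)/√[14851.4·(1/18 + 1/50)] = 1.191
df = n₁ + n₂ − 2 = 66
Two-sided p-value ≈ 0.2379
Since p ≈ 0.2379 > α = 0.05, fail to reject H0; the data do not provide sufficient evidence against H0.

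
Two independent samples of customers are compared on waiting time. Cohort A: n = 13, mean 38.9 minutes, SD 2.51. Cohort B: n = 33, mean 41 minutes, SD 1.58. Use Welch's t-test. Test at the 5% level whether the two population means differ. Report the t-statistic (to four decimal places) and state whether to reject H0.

Let group 1 = cohort A, group 2 = cohort B. H0: μ_1 = μ_2; H1: μ_1 ≠ μ_2 (Welch's two-sample t-test, two-sided).
t = (x̄_1 − x̄_2)/√(s_1²/n_1 + s_2²/n_2) = (38.9 − 41)/√(2.51²/13 + 1.58²/33) = -2.8056
Welch–Satterthwaite df ≈ 15.89
Two-sided p-value ≈ 0.0128
Since p ≈ 0.0128 < α = 0.05, reject H0; the evidence is statistically significant.

t = -2.8056; reject H0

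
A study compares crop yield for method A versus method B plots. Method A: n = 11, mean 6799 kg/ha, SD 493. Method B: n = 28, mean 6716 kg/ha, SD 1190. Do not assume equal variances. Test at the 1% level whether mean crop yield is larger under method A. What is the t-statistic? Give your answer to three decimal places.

Let group 1 = method A, group 2 = method B. H0: μ_1 = μ_2; H1: μ_1 > μ_2 (Welch's two-sample t-test, right-tailed).
t = (x̄_1 − x̄_2)/√(s_1²/n_1 + s_2²/n_2) = (6799 − 6716)/√(493²/11 + 1190²/28) = 0.308
Welch–Satterthwaite df ≈ 36.79
p-value = P(T ≥ 0.308) ≈ 0.3800
Since p ≈ 0.3800 > α = 0.01, fail to reject H0; the evidence is not statistically significant.

0.308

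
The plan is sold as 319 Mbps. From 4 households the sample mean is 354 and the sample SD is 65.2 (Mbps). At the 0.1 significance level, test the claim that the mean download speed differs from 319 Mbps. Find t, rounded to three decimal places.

H0: μ = 319; H1: μ ≠ 319 (one-sample t-test, two-sided).
t = (x̄ − μ₀)/(s/√n) = (354 − 319)/(65.2/√4) = 1.074
df = n − 1 = 3
Two-sided p-value ≈ 0.362
Since p ≈ 0.362 > α = 0.1, fail to reject H0; the data do not provide sufficient evidence against H0.

1.074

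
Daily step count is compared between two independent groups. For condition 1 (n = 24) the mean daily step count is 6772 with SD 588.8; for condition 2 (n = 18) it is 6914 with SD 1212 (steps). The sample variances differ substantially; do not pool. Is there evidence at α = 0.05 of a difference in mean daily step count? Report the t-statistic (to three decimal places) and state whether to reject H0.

t = -0.458; fail to reject H0

Let group 1 = condition 1, group 2 = condition 2. H0: μ_1 = μ_2; H1: μ_1 ≠ μ_2 (Welch's two-sample t-test, two-sided).
t = (x̄_1 − x̄_2)/√(s_1²/n_1 + s_2²/n_2) = (6772 − 6914)/√(588.8²/24 + 1212²/18) = -0.458
Welch–Satterthwaite df ≈ 23.02
Two-sided p-value ≈ 0.651
Since p ≈ 0.651 > α = 0.05, fail to reject H0; the evidence is not statistically significant.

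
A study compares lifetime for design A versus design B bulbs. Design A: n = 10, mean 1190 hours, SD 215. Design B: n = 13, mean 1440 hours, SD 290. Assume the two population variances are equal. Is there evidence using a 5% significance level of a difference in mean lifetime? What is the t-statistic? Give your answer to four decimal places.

-2.2815

Let group 1 = design A, group 2 = design B. H0: μ_1 = μ_2; H1: μ_1 ≠ μ_2 (two-sample pooled-variance t-test, two-sided).
s_p² = [(10−1)·215² + (13−1)·290²]/(10+13−2) = 67867.9
t = (1190 − 1440)/√[67867.9·(1/10 + 1/13)] = -2.2815
df = n₁ + n₂ − 2 = 21
Two-sided p-value ≈ 0.033
Since p ≈ 0.033 < α = 0.05, reject H0; the data support H1.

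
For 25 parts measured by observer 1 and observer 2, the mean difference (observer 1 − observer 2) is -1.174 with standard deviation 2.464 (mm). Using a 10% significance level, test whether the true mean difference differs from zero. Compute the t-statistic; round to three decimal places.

-2.382

H0: μ_d = 0; H1: μ_d ≠ 0 (paired t-test on the differences, two-sided).
t = d̄/(s_d/√n) = -1.174/(2.464/√25) = -2.382
df = n − 1 = 24
Two-sided p-value ≈ 0.025
Since p ≈ 0.025 < α = 0.1, reject H0; the evidence is statistically significant.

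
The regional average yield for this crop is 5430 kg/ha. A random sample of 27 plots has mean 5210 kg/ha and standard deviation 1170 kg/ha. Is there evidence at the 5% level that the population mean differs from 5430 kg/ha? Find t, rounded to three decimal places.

H0: μ = 5430; H1: μ ≠ 5430 (one-sample t-test, two-sided).
t = (x̄ − μ₀)/(s/√n) = (5210 − 5430)/(1170/√27) = -0.977
df = n − 1 = 26
Two-sided p-value ≈ 0.3375
Since p ≈ 0.3375 > α = 0.05, fail to reject H0; the data do not provide sufficient evidence against H0.

-0.977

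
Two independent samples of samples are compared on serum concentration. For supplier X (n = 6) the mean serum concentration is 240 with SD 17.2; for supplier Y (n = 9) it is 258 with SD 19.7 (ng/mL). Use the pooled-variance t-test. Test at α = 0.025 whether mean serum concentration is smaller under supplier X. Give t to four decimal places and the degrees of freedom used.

t = -1.8188, df = 13

Let group 1 = supplier X, group 2 = supplier Y. H0: μ_1 = μ_2; H1: μ_1 < μ_2 (two-sample pooled-variance t-test, left-tailed).
s_p² = [(6−1)·17.2² + (9−1)·19.7²]/(6+9−2) = 352.609
t = (240 − 258)/√[352.609·(1/6 + 1/9)] = -1.8188
df = n₁ + n₂ − 2 = 13
p-value = P(T ≤ -1.8188) ≈ 0.046
Since p ≈ 0.046 > α = 0.025, fail to reject H0; the data do not provide sufficient evidence against H0.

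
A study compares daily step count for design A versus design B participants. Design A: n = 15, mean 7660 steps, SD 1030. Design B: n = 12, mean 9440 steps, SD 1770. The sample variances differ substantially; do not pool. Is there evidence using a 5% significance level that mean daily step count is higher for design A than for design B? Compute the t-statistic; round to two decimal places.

-3.09

Let group 1 = design A, group 2 = design B. H0: μ_1 = μ_2; H1: μ_1 > μ_2 (Welch's two-sample t-test, right-tailed).
t = (x̄_1 − x̄_2)/√(s_1²/n_1 + s_2²/n_2) = (7660 − 9440)/√(1030²/15 + 1770²/12) = -3.09
Welch–Satterthwaite df ≈ 16.80
p-value = P(T ≥ -3.09) ≈ 0.997
Since p ≈ 0.997 > α = 0.05, fail to reject H0; the evidence is not statistically significant.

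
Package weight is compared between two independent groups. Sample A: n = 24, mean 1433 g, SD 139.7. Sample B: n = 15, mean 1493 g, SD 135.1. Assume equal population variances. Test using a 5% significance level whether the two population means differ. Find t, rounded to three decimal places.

Let group 1 = sample A, group 2 = sample B. H0: μ_1 = μ_2; H1: μ_1 ≠ μ_2 (two-sample pooled-variance t-test, two-sided).
s_p² = [(24−1)·139.7² + (15−1)·135.1²]/(24+15−2) = 19037.8
t = (1433 − 1493)/√[19037.8·(1/24 + 1/15)] = -1.321
df = n₁ + n₂ − 2 = 37
Two-sided p-value ≈ 0.195
Since p ≈ 0.195 > α = 0.05, fail to reject H0; the evidence is not statistically significant.

-1.321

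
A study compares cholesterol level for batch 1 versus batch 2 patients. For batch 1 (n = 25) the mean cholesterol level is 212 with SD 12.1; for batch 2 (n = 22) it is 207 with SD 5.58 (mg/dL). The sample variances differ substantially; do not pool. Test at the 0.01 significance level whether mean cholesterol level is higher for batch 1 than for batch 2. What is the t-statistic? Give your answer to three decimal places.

1.854

Let group 1 = batch 1, group 2 = batch 2. H0: μ_1 = μ_2; H1: μ_1 > μ_2 (Welch's two-sample t-test, right-tailed).
t = (x̄_1 − x̄_2)/√(s_1²/n_1 + s_2²/n_2) = (212 − 207)/√(12.1²/25 + 5.58²/22) = 1.854
Welch–Satterthwaite df ≈ 34.69
p-value = P(T ≥ 1.854) ≈ 0.036
Since p ≈ 0.036 > α = 0.01, fail to reject H0; the data do not provide sufficient evidence against H0.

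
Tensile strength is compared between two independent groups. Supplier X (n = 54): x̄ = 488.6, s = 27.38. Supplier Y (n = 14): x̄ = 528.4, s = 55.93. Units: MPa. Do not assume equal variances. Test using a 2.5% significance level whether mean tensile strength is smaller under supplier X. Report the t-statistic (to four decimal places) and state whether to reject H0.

Let group 1 = supplier X, group 2 = supplier Y. H0: μ_1 = μ_2; H1: μ_1 < μ_2 (Welch's two-sample t-test, left-tailed).
t = (x̄_1 − x̄_2)/√(s_1²/n_1 + s_2²/n_2) = (488.6 − 528.4)/√(27.38²/54 + 55.93²/14) = -2.5835
Welch–Satterthwaite df ≈ 14.65
p-value = P(T ≤ -2.5835) ≈ 0.011
Since p ≈ 0.011 < α = 0.025, reject H0; the evidence is statistically significant.

t = -2.5835; reject H0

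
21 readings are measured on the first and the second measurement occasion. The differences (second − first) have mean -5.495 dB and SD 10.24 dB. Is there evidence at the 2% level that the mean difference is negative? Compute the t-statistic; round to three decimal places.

-2.459

H0: μ_d = 0; H1: μ_d < 0 (paired t-test on the differences, left-tailed).
t = d̄/(s_d/√n) = -5.495/(10.24/√21) = -2.459
df = n − 1 = 20
p-value = P(T ≤ -2.459) ≈ 0.012
Since p ≈ 0.012 < α = 0.02, reject H0; the evidence is statistically significant.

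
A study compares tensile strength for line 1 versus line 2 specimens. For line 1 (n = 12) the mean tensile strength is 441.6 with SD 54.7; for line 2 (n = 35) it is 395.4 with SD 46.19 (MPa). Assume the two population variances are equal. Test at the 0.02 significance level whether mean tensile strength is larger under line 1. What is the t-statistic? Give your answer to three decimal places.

Let group 1 = line 1, group 2 = line 2. H0: μ_1 = μ_2; H1: μ_1 > μ_2 (two-sample pooled-variance t-test, right-tailed).
s_p² = [(12−1)·54.7² + (35−1)·46.19²]/(12+35−2) = 2343.39
t = (441.6 − 395.4)/√[2343.39·(1/12 + 1/35)] = 2.853
df = n₁ + n₂ − 2 = 45
p-value = P(T ≥ 2.853) ≈ 0.003
Since p ≈ 0.003 < α = 0.02, reject H0; the evidence is statistically significant.

2.853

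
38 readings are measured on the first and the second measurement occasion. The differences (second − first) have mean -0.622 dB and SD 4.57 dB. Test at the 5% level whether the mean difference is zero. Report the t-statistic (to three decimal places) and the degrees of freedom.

t = -0.839, df = 37

H0: μ_d = 0; H1: μ_d ≠ 0 (paired t-test on the differences, two-sided).
t = d̄/(s_d/√n) = -0.622/(4.57/√38) = -0.839
df = n − 1 = 37
Two-sided p-value ≈ 0.407
Since p ≈ 0.407 > α = 0.05, fail to reject H0; the evidence is not statistically significant.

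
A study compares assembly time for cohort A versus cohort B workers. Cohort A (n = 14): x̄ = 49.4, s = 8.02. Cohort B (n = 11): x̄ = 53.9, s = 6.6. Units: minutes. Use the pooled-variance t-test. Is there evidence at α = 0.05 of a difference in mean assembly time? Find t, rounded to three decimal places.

-1.502

Let group 1 = cohort A, group 2 = cohort B. H0: μ_1 = μ_2; H1: μ_1 ≠ μ_2 (two-sample pooled-variance t-test, two-sided).
s_p² = [(14−1)·8.02² + (11−1)·6.6²]/(14+11−2) = 55.2941
t = (49.4 − 53.9)/√[55.2941·(1/14 + 1/11)] = -1.502
df = n₁ + n₂ − 2 = 23
Two-sided p-value ≈ 0.1467
Since p ≈ 0.1467 > α = 0.05, fail to reject H0; the data do not provide sufficient evidence against H0.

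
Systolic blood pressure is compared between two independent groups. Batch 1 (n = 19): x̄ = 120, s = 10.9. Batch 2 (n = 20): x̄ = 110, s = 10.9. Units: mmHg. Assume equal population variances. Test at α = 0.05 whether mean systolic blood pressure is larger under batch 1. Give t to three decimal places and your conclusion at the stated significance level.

t = 2.864; reject H0

Let group 1 = batch 1, group 2 = batch 2. H0: μ_1 = μ_2; H1: μ_1 > μ_2 (two-sample pooled-variance t-test, right-tailed).
s_p² = [(19−1)·10.9² + (20−1)·10.9²]/(19+20−2) = 118.81
t = (120 − 110)/√[118.81·(1/19 + 1/20)] = 2.864
df = n₁ + n₂ − 2 = 37
p-value = P(T ≥ 2.864) ≈ 0.0034
Since p ≈ 0.0034 < α = 0.05, reject H0; the evidence is statistically significant.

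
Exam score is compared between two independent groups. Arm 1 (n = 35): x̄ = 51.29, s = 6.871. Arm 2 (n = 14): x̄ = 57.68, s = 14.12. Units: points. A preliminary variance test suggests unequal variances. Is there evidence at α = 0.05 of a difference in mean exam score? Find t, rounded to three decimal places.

Let group 1 = arm 1, group 2 = arm 2. H0: μ_1 = μ_2; H1: μ_1 ≠ μ_2 (Welch's two-sample t-test, two-sided).
t = (x̄_1 − x̄_2)/√(s_1²/n_1 + s_2²/n_2) = (51.29 − 57.68)/√(6.871²/35 + 14.12²/14) = -1.618
Welch–Satterthwaite df ≈ 15.53
Two-sided p-value ≈ 0.1257
Since p ≈ 0.1257 > α = 0.05, fail to reject H0; the evidence is not statistically significant.

-1.618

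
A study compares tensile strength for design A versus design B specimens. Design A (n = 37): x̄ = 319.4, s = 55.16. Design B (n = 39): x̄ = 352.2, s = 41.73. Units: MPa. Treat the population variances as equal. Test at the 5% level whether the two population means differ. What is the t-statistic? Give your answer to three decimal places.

-2.933

Let group 1 = design A, group 2 = design B. H0: μ_1 = μ_2; H1: μ_1 ≠ μ_2 (two-sample pooled-variance t-test, two-sided).
s_p² = [(37−1)·55.16² + (39−1)·41.73²]/(37+39−2) = 2374.43
t = (319.4 − 352.2)/√[2374.43·(1/37 + 1/39)] = -2.933
df = n₁ + n₂ − 2 = 74
Two-sided p-value ≈ 0.004
Since p ≈ 0.004 < α = 0.05, reject H0; the data support H1.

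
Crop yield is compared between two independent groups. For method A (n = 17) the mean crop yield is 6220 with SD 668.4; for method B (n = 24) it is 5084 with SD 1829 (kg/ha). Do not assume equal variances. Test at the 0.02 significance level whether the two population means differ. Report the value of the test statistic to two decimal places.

2.79

Let group 1 = method A, group 2 = method B. H0: μ_1 = μ_2; H1: μ_1 ≠ μ_2 (Welch's two-sample t-test, two-sided).
t = (x̄_1 − x̄_2)/√(s_1²/n_1 + s_2²/n_2) = (6220 − 5084)/√(668.4²/17 + 1829²/24) = 2.79
Welch–Satterthwaite df ≈ 30.91
Two-sided p-value ≈ 0.0089
Since p ≈ 0.0089 < α = 0.02, reject H0; the data support H1.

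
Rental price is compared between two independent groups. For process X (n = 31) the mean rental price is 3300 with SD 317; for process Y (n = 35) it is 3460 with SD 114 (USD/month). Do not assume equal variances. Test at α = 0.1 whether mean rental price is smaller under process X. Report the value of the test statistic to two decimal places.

-2.66

Let group 1 = process X, group 2 = process Y. H0: μ_1 = μ_2; H1: μ_1 < μ_2 (Welch's two-sample t-test, left-tailed).
t = (x̄_1 − x̄_2)/√(s_1²/n_1 + s_2²/n_2) = (3300 − 3460)/√(317²/31 + 114²/35) = -2.66
Welch–Satterthwaite df ≈ 36.84
p-value = P(T ≤ -2.66) ≈ 0.006
Since p ≈ 0.006 < α = 0.1, reject H0; the evidence is statistically significant.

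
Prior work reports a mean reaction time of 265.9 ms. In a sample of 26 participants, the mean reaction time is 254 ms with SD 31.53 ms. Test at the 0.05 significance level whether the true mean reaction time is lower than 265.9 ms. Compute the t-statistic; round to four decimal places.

H0: μ = 265.9; H1: μ < 265.9 (one-sample t-test, left-tailed).
t = (x̄ − μ₀)/(s/√n) = (254 − 265.9)/(31.53/√26) = -1.9245
df = n − 1 = 25
p-value = P(T ≤ -1.9245) ≈ 0.0329
Since p ≈ 0.0329 < α = 0.05, reject H0; the evidence is statistically significant.

-1.9245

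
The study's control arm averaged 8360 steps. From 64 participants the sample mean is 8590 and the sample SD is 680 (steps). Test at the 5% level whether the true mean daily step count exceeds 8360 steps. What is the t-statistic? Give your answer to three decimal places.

2.706

H0: μ = 8360; H1: μ > 8360 (one-sample t-test, right-tailed).
t = (x̄ − μ₀)/(s/√n) = (8590 − 8360)/(680/√64) = 2.706
df = n − 1 = 63
p-value = P(T ≥ 2.706) ≈ 0.004
Since p ≈ 0.004 < α = 0.05, reject H0; the data support H1.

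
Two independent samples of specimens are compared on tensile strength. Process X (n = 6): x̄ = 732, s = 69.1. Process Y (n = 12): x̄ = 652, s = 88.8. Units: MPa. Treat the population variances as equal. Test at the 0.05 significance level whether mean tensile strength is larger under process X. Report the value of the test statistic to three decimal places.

1.924

Let group 1 = process X, group 2 = process Y. H0: μ_1 = μ_2; H1: μ_1 > μ_2 (two-sample pooled-variance t-test, right-tailed).
s_p² = [(6−1)·69.1² + (12−1)·88.8²]/(6+12−2) = 6913.37
t = (732 − 652)/√[6913.37·(1/6 + 1/12)] = 1.924
df = n₁ + n₂ − 2 = 16
p-value = P(T ≥ 1.924) ≈ 0.0361
Since p ≈ 0.0361 < α = 0.05, reject H0; the evidence is statistically significant.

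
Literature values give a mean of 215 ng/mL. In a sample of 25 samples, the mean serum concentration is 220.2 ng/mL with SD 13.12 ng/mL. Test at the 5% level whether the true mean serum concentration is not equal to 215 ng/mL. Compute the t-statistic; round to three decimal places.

H0: μ = 215; H1: μ ≠ 215 (one-sample t-test, two-sided).
t = (x̄ − μ₀)/(s/√n) = (220.2 − 215)/(13.12/√25) = 1.982
df = n − 1 = 24
Two-sided p-value ≈ 0.059
Since p ≈ 0.059 > α = 0.05, fail to reject H0; the evidence is not statistically significant.

1.982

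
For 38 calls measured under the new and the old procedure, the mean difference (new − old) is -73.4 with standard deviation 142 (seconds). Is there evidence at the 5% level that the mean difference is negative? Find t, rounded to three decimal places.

-3.186

H0: μ_d = 0; H1: μ_d < 0 (paired t-test on the differences, left-tailed).
t = d̄/(s_d/√n) = -73.4/(142/√38) = -3.186
df = n − 1 = 37
p-value = P(T ≤ -3.186) ≈ 0.0015
Since p ≈ 0.0015 < α = 0.05, reject H0; the evidence is statistically significant.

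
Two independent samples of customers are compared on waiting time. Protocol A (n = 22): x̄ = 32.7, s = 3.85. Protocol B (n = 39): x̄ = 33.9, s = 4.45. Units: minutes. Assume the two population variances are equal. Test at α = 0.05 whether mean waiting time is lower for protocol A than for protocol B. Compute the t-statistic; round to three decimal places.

-1.060

Let group 1 = protocol A, group 2 = protocol B. H0: μ_1 = μ_2; H1: μ_1 < μ_2 (two-sample pooled-variance t-test, left-tailed).
s_p² = [(22−1)·3.85² + (39−1)·4.45²]/(22+39−2) = 18.03
t = (32.7 − 33.9)/√[18.03·(1/22 + 1/39)] = -1.060
df = n₁ + n₂ − 2 = 59
p-value = P(T ≤ -1.060) ≈ 0.1468
Since p ≈ 0.1468 > α = 0.05, fail to reject H0; the data do not provide sufficient evidence against H0.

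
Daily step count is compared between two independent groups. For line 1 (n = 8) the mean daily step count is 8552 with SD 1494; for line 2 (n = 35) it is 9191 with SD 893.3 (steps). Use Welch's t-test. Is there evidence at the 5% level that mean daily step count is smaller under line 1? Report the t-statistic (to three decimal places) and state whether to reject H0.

Let group 1 = line 1, group 2 = line 2. H0: μ_1 = μ_2; H1: μ_1 < μ_2 (Welch's two-sample t-test, left-tailed).
t = (x̄_1 − x̄_2)/√(s_1²/n_1 + s_2²/n_2) = (8552 − 9191)/√(1494²/8 + 893.3²/35) = -1.163
Welch–Satterthwaite df ≈ 8.18
p-value = P(T ≤ -1.163) ≈ 0.139
Since p ≈ 0.139 > α = 0.05, fail to reject H0; the evidence is not statistically significant.

t = -1.163; fail to reject H0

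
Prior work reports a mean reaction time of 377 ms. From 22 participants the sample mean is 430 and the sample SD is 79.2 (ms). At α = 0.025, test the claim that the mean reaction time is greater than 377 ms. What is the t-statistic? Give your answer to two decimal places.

3.14

H0: μ = 377; H1: μ > 377 (one-sample t-test, right-tailed).
t = (x̄ − μ₀)/(s/√n) = (430 − 377)/(79.2/√22) = 3.14
df = n − 1 = 21
p-value = P(T ≥ 3.14) ≈ 0.0025
Since p ≈ 0.0025 < α = 0.025, reject H0; the data support H1.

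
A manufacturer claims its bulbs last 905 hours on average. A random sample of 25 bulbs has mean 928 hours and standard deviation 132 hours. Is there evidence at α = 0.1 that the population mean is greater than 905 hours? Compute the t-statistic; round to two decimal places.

0.87

H0: μ = 905; H1: μ > 905 (one-sample t-test, right-tailed).
t = (x̄ − μ₀)/(s/√n) = (928 − 905)/(132/√25) = 0.87
df = n − 1 = 24
p-value = P(T ≥ 0.87) ≈ 0.1961
Since p ≈ 0.1961 > α = 0.1, fail to reject H0; the evidence is not statistically significant.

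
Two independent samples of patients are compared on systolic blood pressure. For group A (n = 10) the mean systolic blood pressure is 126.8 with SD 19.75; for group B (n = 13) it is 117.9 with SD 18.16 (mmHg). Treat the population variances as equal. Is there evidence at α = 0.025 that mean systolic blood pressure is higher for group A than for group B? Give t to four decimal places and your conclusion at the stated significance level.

Let group 1 = group A, group 2 = group B. H0: μ_1 = μ_2; H1: μ_1 > μ_2 (two-sample pooled-variance t-test, right-tailed).
s_p² = [(10−1)·19.75² + (13−1)·18.16²]/(10+13−2) = 355.619
t = (126.8 − 117.9)/√[355.619·(1/10 + 1/13)] = 1.1220
df = n₁ + n₂ − 2 = 21
p-value = P(T ≥ 1.1220) ≈ 0.137
Since p ≈ 0.137 > α = 0.025, fail to reject H0; the data do not provide sufficient evidence against H0.

t = 1.1220; fail to reject H0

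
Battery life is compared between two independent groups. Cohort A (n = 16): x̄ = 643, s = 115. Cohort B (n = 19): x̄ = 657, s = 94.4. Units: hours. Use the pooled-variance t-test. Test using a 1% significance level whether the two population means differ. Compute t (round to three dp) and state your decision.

Let group 1 = cohort A, group 2 = cohort B. H0: μ_1 = μ_2; H1: μ_1 ≠ μ_2 (two-sample pooled-variance t-test, two-sided).
s_p² = [(16−1)·115² + (19−1)·94.4²]/(16+19−2) = 10872.1
t = (643 − 657)/√[10872.1·(1/16 + 1/19)] = -0.396
df = n₁ + n₂ − 2 = 33
Two-sided p-value ≈ 0.695
Since p ≈ 0.695 > α = 0.01, fail to reject H0; the evidence is not statistically significant.

t = -0.396; fail to reject H0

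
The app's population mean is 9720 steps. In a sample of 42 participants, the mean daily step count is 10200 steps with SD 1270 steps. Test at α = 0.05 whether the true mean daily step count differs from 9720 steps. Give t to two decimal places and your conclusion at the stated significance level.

t = 2.45; reject H0

H0: μ = 9720; H1: μ ≠ 9720 (one-sample t-test, two-sided).
t = (x̄ − μ₀)/(s/√n) = (10200 − 9720)/(1270/√42) = 2.45
df = n − 1 = 41
Two-sided p-value ≈ 0.0187
Since p ≈ 0.0187 < α = 0.05, reject H0; the data support H1.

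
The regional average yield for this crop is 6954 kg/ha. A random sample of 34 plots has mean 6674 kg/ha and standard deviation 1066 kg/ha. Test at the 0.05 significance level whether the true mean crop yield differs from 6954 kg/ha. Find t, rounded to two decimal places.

H0: μ = 6954; H1: μ ≠ 6954 (one-sample t-test, two-sided).
t = (x̄ − μ₀)/(s/√n) = (6674 − 6954)/(1066/√34) = -1.53
df = n − 1 = 33
Two-sided p-value ≈ 0.135
Since p ≈ 0.135 > α = 0.05, fail to reject H0; the data do not provide sufficient evidence against H0.

-1.53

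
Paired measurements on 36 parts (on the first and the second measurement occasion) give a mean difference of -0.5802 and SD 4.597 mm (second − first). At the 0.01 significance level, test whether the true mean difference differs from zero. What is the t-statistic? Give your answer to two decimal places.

-0.76

H0: μ_d = 0; H1: μ_d ≠ 0 (paired t-test on the differences, two-sided).
t = d̄/(s_d/√n) = -0.5802/(4.597/√36) = -0.76
df = n − 1 = 35
Two-sided p-value ≈ 0.454
Since p ≈ 0.454 > α = 0.01, fail to reject H0; the evidence is not statistically significant.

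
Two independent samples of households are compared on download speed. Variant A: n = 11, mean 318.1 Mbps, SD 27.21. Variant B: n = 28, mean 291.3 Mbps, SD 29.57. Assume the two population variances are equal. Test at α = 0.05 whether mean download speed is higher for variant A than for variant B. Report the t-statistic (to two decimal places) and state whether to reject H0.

Let group 1 = variant A, group 2 = variant B. H0: μ_1 = μ_2; H1: μ_1 > μ_2 (two-sample pooled-variance t-test, right-tailed).
s_p² = [(11−1)·27.21² + (28−1)·29.57²]/(11+28−2) = 838.168
t = (318.1 − 291.3)/√[838.168·(1/11 + 1/28)] = 2.60
df = n₁ + n₂ − 2 = 37
p-value = P(T ≥ 2.60) ≈ 0.0066
Since p ≈ 0.0066 < α = 0.05, reject H0; the data support H1.

t = 2.60; reject H0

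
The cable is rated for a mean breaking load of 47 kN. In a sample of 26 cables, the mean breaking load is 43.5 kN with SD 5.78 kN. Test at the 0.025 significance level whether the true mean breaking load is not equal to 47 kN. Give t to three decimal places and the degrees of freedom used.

H0: μ = 47; H1: μ ≠ 47 (one-sample t-test, two-sided).
t = (x̄ − μ₀)/(s/√n) = (43.5 − 47)/(5.78/√26) = -3.088
df = n − 1 = 25
Two-sided p-value ≈ 0.0049
Since p ≈ 0.0049 < α = 0.025, reject H0; the evidence is statistically significant.

t = -3.088, df = 25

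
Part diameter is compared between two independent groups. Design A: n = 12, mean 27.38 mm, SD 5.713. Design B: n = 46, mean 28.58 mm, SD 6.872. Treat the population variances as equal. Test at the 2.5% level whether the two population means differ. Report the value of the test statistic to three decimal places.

-0.556

Let group 1 = design A, group 2 = design B. H0: μ_1 = μ_2; H1: μ_1 ≠ μ_2 (two-sample pooled-variance t-test, two-sided).
s_p² = [(12−1)·5.713² + (46−1)·6.872²]/(12+46−2) = 44.3593
t = (27.38 − 28.58)/√[44.3593·(1/12 + 1/46)] = -0.556
df = n₁ + n₂ − 2 = 56
Two-sided p-value ≈ 0.5805
Since p ≈ 0.5805 > α = 0.025, fail to reject H0; the data do not provide sufficient evidence against H0.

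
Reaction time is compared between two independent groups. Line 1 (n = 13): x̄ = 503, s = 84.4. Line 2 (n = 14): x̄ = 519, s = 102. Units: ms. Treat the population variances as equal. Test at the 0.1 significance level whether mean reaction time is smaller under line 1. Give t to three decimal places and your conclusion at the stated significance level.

t = -0.442; fail to reject H0

Let group 1 = line 1, group 2 = line 2. H0: μ_1 = μ_2; H1: μ_1 < μ_2 (two-sample pooled-variance t-test, left-tailed).
s_p² = [(13−1)·84.4² + (14−1)·102²]/(13+14−2) = 8829.29
t = (503 − 519)/√[8829.29·(1/13 + 1/14)] = -0.442
df = n₁ + n₂ − 2 = 25
p-value = P(T ≤ -0.442) ≈ 0.3311
Since p ≈ 0.3311 > α = 0.1, fail to reject H0; the evidence is not statistically significant.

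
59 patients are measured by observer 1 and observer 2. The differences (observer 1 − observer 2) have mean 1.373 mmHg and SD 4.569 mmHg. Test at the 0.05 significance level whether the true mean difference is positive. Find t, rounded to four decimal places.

H0: μ_d = 0; H1: μ_d > 0 (paired t-test on the differences, right-tailed).
t = d̄/(s_d/√n) = 1.373/(4.569/√59) = 2.3082
df = n − 1 = 58
p-value = P(T ≥ 2.3082) ≈ 0.0123
Since p ≈ 0.0123 < α = 0.05, reject H0; the evidence is statistically significant.

2.3082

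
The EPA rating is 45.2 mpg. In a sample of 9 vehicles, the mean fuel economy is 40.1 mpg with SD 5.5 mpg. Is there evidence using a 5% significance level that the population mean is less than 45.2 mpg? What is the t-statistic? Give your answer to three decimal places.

-2.782

H0: μ = 45.2; H1: μ < 45.2 (one-sample t-test, left-tailed).
t = (x̄ − μ₀)/(s/√n) = (40.1 − 45.2)/(5.5/√9) = -2.782
df = n − 1 = 8
p-value = P(T ≤ -2.782) ≈ 0.012
Since p ≈ 0.012 < α = 0.05, reject H0; the data support H1.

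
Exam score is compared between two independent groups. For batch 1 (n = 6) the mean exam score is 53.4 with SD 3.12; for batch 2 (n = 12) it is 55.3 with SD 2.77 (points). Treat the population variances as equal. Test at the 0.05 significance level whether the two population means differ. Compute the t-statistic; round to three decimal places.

-1.318

Let group 1 = batch 1, group 2 = batch 2. H0: μ_1 = μ_2; H1: μ_1 ≠ μ_2 (two-sample pooled-variance t-test, two-sided).
s_p² = [(6−1)·3.12² + (12−1)·2.77²]/(6+12−2) = 8.31712
t = (53.4 − 55.3)/√[8.31712·(1/6 + 1/12)] = -1.318
df = n₁ + n₂ − 2 = 16
Two-sided p-value ≈ 0.206
Since p ≈ 0.206 > α = 0.05, fail to reject H0; the data do not provide sufficient evidence against H0.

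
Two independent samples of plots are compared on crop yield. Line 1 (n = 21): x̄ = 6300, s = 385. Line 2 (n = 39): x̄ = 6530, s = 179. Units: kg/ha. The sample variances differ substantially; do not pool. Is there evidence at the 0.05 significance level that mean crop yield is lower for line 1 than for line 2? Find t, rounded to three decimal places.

-2.591

Let group 1 = line 1, group 2 = line 2. H0: μ_1 = μ_2; H1: μ_1 < μ_2 (Welch's two-sample t-test, left-tailed).
t = (x̄_1 − x̄_2)/√(s_1²/n_1 + s_2²/n_2) = (6300 − 6530)/√(385²/21 + 179²/39) = -2.591
Welch–Satterthwaite df ≈ 24.75
p-value = P(T ≤ -2.591) ≈ 0.008
Since p ≈ 0.008 < α = 0.05, reject H0; the evidence is statistically significant.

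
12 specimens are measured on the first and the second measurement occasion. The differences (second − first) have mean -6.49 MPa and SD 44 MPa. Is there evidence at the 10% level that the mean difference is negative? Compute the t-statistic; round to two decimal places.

-0.51

H0: μ_d = 0; H1: μ_d < 0 (paired t-test on the differences, left-tailed).
t = d̄/(s_d/√n) = -6.49/(44/√12) = -0.51
df = n − 1 = 11
p-value = P(T ≤ -0.51) ≈ 0.310
Since p ≈ 0.310 > α = 0.1, fail to reject H0; the data do not provide sufficient evidence against H0.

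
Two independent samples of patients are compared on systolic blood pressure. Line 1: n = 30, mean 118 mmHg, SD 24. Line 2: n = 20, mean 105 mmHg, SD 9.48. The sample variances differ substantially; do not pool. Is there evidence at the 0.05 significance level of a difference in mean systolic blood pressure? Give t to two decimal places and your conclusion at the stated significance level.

Let group 1 = line 1, group 2 = line 2. H0: μ_1 = μ_2; H1: μ_1 ≠ μ_2 (Welch's two-sample t-test, two-sided).
t = (x̄_1 − x̄_2)/√(s_1²/n_1 + s_2²/n_2) = (118 − 105)/√(24²/30 + 9.48²/20) = 2.67
Welch–Satterthwaite df ≈ 40.76
Two-sided p-value ≈ 0.011
Since p ≈ 0.011 < α = 0.05, reject H0; the data support H1.

t = 2.67; reject H0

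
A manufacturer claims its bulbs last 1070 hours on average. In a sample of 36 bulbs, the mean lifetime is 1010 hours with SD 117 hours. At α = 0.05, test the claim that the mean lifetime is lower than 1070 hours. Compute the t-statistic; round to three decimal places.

-3.077

H0: μ = 1070; H1: μ < 1070 (one-sample t-test, left-tailed).
t = (x̄ − μ₀)/(s/√n) = (1010 − 1070)/(117/√36) = -3.077
df = n − 1 = 35
p-value = P(T ≤ -3.077) ≈ 0.002
Since p ≈ 0.002 < α = 0.05, reject H0; the evidence is statistically significant.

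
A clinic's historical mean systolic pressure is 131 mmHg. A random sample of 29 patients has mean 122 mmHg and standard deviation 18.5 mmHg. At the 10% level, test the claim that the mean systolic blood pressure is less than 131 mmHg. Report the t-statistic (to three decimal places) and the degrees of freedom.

H0: μ = 131; H1: μ < 131 (one-sample t-test, left-tailed).
t = (x̄ − μ₀)/(s/√n) = (122 − 131)/(18.5/√29) = -2.620
df = n − 1 = 28
p-value = P(T ≤ -2.620) ≈ 0.007
Since p ≈ 0.007 < α = 0.1, reject H0; the evidence is statistically significant.

t = -2.620, df = 28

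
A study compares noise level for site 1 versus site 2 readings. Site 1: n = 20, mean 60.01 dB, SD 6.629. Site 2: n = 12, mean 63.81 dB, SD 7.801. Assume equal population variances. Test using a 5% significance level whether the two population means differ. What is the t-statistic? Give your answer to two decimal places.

Let group 1 = site 1, group 2 = site 2. H0: μ_1 = μ_2; H1: μ_1 ≠ μ_2 (two-sample pooled-variance t-test, two-sided).
s_p² = [(20−1)·6.629² + (12−1)·7.801²]/(20+12−2) = 50.1447
t = (60.01 − 63.81)/√[50.1447·(1/20 + 1/12)] = -1.47
df = n₁ + n₂ − 2 = 30
Two-sided p-value ≈ 0.152
Since p ≈ 0.152 > α = 0.05, fail to reject H0; the evidence is not statistically significant.

-1.47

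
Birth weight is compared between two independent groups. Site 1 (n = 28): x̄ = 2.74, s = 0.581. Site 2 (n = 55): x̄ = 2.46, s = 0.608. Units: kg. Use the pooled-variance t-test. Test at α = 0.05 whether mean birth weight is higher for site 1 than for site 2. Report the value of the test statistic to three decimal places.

2.013

Let group 1 = site 1, group 2 = site 2. H0: μ_1 = μ_2; H1: μ_1 > μ_2 (two-sample pooled-variance t-test, right-tailed).
s_p² = [(28−1)·0.581² + (55−1)·0.608²]/(28+55−2) = 0.358963
t = (2.74 − 2.46)/√[0.358963·(1/28 + 1/55)] = 2.013
df = n₁ + n₂ − 2 = 81
p-value = P(T ≥ 2.013) ≈ 0.024
Since p ≈ 0.024 < α = 0.05, reject H0; the data support H1.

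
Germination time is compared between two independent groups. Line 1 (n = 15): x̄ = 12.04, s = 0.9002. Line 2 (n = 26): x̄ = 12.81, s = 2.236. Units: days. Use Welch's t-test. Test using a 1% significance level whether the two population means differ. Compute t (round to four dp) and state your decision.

t = -1.5515; fail to reject H0

Let group 1 = line 1, group 2 = line 2. H0: μ_1 = μ_2; H1: μ_1 ≠ μ_2 (Welch's two-sample t-test, two-sided).
t = (x̄_1 − x̄_2)/√(s_1²/n_1 + s_2²/n_2) = (12.04 − 12.81)/√(0.9002²/15 + 2.236²/26) = -1.5515
Welch–Satterthwaite df ≈ 35.95
Two-sided p-value ≈ 0.130
Since p ≈ 0.130 > α = 0.01, fail to reject H0; the evidence is not statistically significant.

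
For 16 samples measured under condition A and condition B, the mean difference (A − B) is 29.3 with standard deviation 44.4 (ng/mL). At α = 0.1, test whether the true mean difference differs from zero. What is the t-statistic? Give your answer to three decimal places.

H0: μ_d = 0; H1: μ_d ≠ 0 (paired t-test on the differences, two-sided).
t = d̄/(s_d/√n) = 29.3/(44.4/√16) = 2.640
df = n − 1 = 15
Two-sided p-value ≈ 0.0186
Since p ≈ 0.0186 < α = 0.1, reject H0; the evidence is statistically significant.

2.640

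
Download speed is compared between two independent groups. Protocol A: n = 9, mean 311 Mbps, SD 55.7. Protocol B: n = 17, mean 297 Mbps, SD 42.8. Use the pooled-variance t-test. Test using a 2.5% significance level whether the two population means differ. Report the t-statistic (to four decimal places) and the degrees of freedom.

t = 0.7151, df = 24

Let group 1 = protocol A, group 2 = protocol B. H0: μ_1 = μ_2; H1: μ_1 ≠ μ_2 (two-sample pooled-variance t-test, two-sided).
s_p² = [(9−1)·55.7² + (17−1)·42.8²]/(9+17−2) = 2255.39
t = (311 − 297)/√[2255.39·(1/9 + 1/17)] = 0.7151
df = n₁ + n₂ − 2 = 24
Two-sided p-value ≈ 0.4814
Since p ≈ 0.4814 > α = 0.025, fail to reject H0; the data do not provide sufficient evidence against H0.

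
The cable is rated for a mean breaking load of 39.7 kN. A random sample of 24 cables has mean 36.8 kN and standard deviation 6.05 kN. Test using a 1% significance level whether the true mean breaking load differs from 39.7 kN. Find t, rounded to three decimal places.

-2.348

H0: μ = 39.7; H1: μ ≠ 39.7 (one-sample t-test, two-sided).
t = (x̄ − μ₀)/(s/√n) = (36.8 − 39.7)/(6.05/√24) = -2.348
df = n − 1 = 23
Two-sided p-value ≈ 0.0278
Since p ≈ 0.0278 > α = 0.01, fail to reject H0; the data do not provide sufficient evidence against H0.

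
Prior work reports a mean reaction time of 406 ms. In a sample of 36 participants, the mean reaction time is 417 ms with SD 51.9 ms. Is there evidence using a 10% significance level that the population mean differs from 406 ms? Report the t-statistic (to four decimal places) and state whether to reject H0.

H0: μ = 406; H1: μ ≠ 406 (one-sample t-test, two-sided).
t = (x̄ − μ₀)/(s/√n) = (417 − 406)/(51.9/√36) = 1.2717
df = n − 1 = 35
Two-sided p-value ≈ 0.2119
Since p ≈ 0.2119 > α = 0.1, fail to reject H0; the evidence is not statistically significant.

t = 1.2717; fail to reject H0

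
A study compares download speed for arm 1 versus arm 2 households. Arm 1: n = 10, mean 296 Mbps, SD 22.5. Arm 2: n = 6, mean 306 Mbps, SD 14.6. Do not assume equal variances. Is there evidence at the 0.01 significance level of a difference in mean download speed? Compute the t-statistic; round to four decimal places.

Let group 1 = arm 1, group 2 = arm 2. H0: μ_1 = μ_2; H1: μ_1 ≠ μ_2 (Welch's two-sample t-test, two-sided).
t = (x̄_1 − x̄_2)/√(s_1²/n_1 + s_2²/n_2) = (296 − 306)/√(22.5²/10 + 14.6²/6) = -1.0774
Welch–Satterthwaite df ≈ 13.82
Two-sided p-value ≈ 0.300
Since p ≈ 0.300 > α = 0.01, fail to reject H0; the evidence is not statistically significant.

-1.0774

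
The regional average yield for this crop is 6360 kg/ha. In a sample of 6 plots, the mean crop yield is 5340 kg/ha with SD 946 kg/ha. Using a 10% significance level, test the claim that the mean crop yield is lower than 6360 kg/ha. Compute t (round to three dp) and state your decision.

t = -2.641; reject H0

H0: μ = 6360; H1: μ < 6360 (one-sample t-test, left-tailed).
t = (x̄ − μ₀)/(s/√n) = (5340 − 6360)/(946/√6) = -2.641
df = n − 1 = 5
p-value = P(T ≤ -2.641) ≈ 0.0230
Since p ≈ 0.0230 < α = 0.1, reject H0; the data support H1.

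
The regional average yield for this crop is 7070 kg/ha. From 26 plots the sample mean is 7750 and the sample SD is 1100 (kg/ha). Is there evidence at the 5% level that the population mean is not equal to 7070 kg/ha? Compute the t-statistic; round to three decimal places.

3.152

H0: μ = 7070; H1: μ ≠ 7070 (one-sample t-test, two-sided).
t = (x̄ − μ₀)/(s/√n) = (7750 − 7070)/(1100/√26) = 3.152
df = n − 1 = 25
Two-sided p-value ≈ 0.0042
Since p ≈ 0.0042 < α = 0.05, reject H0; the data support H1.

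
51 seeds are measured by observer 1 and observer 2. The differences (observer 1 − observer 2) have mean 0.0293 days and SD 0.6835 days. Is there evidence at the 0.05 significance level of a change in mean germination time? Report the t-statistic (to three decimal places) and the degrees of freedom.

H0: μ_d = 0; H1: μ_d ≠ 0 (paired t-test on the differences, two-sided).
t = d̄/(s_d/√n) = 0.0293/(0.6835/√51) = 0.306
df = n − 1 = 50
Two-sided p-value ≈ 0.761
Since p ≈ 0.761 > α = 0.05, fail to reject H0; the evidence is not statistically significant.

t = 0.306, df = 50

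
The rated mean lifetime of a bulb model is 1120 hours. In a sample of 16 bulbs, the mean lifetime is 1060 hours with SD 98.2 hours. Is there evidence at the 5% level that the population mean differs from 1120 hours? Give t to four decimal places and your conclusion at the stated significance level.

t = -2.4440; reject H0

H0: μ = 1120; H1: μ ≠ 1120 (one-sample t-test, two-sided).
t = (x̄ − μ₀)/(s/√n) = (1060 − 1120)/(98.2/√16) = -2.4440
df = n − 1 = 15
Two-sided p-value ≈ 0.027
Since p ≈ 0.027 < α = 0.05, reject H0; the data support H1.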